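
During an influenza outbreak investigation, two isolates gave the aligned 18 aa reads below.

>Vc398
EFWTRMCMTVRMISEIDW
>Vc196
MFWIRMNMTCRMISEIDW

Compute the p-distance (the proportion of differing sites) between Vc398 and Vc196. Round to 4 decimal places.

The sequences differ at positions 1 (E/M), 4 (T/I), 7 (C/N), 10 (V/C).
There are 4 differences over 18 sites, so p = 4/18 = 0.2222.

0.2222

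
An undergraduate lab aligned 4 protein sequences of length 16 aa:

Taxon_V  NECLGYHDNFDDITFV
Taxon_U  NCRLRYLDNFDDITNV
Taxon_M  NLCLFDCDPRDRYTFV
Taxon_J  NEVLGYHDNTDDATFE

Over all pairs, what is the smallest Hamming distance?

Pairwise Hamming distances:
  Taxon_V vs Taxon_U: 5
  Taxon_V vs Taxon_M: 8
  Taxon_V vs Taxon_J: 4
  Taxon_U vs Taxon_M: 10
  Taxon_U vs Taxon_J: 8
  Taxon_M vs Taxon_J: 10
The smallest is 4, between Taxon_V and Taxon_J.

4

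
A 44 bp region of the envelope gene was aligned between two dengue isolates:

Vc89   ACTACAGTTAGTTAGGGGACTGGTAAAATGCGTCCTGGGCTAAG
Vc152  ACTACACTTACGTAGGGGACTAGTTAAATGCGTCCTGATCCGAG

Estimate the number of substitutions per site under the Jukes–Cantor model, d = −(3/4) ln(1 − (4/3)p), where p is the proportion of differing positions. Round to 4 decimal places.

0.2388

The sequences differ at positions 7 (G/C), 11 (G/C), 12 (T/G), 22 (G/A), 25 (A/T), 38 (G/A), 39 (G/T), 41 (T/C), 42 (A/G).
p = 9/44 = 0.204545.
d = −0.75 · ln(1 − (4/3)·0.204545) = −0.75 · ln(0.727273) = −0.75 · (-0.318453) = 0.2388.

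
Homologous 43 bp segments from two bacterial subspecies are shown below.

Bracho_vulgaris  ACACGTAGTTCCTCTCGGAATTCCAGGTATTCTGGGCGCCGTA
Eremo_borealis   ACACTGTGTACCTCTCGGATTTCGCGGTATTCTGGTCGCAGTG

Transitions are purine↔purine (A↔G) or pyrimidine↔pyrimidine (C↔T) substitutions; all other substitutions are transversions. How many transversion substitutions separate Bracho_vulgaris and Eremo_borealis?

Mismatches occur at site 5 (G/T, transversion), site 6 (T/G, transversion), site 7 (A/T, transversion), site 10 (T/A, transversion), site 20 (A/T, transversion), site 24 (C/G, transversion), site 25 (A/C, transversion), site 36 (G/T, transversion), site 40 (C/A, transversion), site 43 (A/G, transition).
Of the 10 differences, 1 transition and 9 transversions, so the answer is 9.

9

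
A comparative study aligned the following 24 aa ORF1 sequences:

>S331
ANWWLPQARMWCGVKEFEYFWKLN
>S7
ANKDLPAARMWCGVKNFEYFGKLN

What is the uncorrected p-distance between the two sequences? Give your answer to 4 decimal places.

The sequences differ at positions 3 (W/K), 4 (W/D), 7 (Q/A), 16 (E/N), 21 (W/G).
There are 5 differences over 24 sites, so p = 5/24 = 0.2083.

0.2083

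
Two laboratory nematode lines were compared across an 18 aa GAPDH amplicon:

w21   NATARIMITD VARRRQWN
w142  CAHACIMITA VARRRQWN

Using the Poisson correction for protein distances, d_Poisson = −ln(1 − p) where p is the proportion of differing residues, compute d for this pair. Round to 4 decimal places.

Mismatches occur at site 1 (N/C), site 3 (T/H), site 5 (R/C), site 10 (D/A).
p = 4/18 = 0.222222.
d = −ln(1 − 0.222222) = −ln(0.777778) = 0.2513.

0.2513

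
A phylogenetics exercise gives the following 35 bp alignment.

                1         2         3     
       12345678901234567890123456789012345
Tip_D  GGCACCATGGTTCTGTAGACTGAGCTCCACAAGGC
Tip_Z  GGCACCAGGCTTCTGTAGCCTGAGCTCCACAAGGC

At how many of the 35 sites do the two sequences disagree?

The sequences differ at positions 8 (T/G), 10 (G/C), 19 (A/C).
That gives 3 mismatches out of 35 aligned sites, so the Hamming distance is 3.

3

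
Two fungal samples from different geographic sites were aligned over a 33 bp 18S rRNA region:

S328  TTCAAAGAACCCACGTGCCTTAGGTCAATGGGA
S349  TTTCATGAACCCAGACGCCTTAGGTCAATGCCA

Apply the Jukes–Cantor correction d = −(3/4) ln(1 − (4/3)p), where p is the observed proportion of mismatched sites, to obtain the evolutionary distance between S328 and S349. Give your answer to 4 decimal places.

Mismatches occur at site 3 (C↔T), site 4 (A↔C), site 6 (A↔T), site 14 (C↔G), site 15 (G↔A), site 16 (T↔C), site 31 (G↔C), site 32 (G↔C).
p = 8/33 = 0.242424.
d = −0.75 · ln(1 − (4/3)·0.242424) = −0.75 · ln(0.676768) = −0.75 · (-0.390427) = 0.2928.

0.2928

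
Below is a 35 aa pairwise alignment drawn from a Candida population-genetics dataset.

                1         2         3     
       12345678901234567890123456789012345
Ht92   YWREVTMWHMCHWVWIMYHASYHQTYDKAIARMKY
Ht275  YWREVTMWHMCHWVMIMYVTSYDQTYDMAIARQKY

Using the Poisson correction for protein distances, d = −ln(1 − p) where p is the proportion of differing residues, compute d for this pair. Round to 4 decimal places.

The sequences differ at positions 15 (W/M), 19 (H/V), 20 (A/T), 23 (H/D), 28 (K/M), 33 (M/Q).
p = 6/35 = 0.171429.
d = −ln(1 − 0.171429) = −ln(0.828571) = 0.1881.

0.1881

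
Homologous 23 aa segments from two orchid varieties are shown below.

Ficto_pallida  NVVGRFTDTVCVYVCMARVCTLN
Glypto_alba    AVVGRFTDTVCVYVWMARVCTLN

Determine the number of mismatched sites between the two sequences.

2

Mismatches occur at site 1 (N/A), site 15 (C/W).
That gives 2 mismatches out of 23 aligned sites, so the Hamming distance is 2.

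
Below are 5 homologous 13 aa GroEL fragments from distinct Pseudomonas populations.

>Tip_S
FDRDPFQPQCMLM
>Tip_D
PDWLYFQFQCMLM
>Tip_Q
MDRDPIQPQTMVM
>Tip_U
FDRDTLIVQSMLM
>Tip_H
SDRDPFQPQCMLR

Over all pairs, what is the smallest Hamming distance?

2

Pairwise Hamming distances:
  Tip_S vs Tip_D: 5
  Tip_S vs Tip_Q: 4
  Tip_S vs Tip_U: 5
  Tip_S vs Tip_H: 2
  Tip_D vs Tip_Q: 8
  Tip_D vs Tip_U: 8
  Tip_D vs Tip_H: 6
  Tip_Q vs Tip_U: 7
  Tip_Q vs Tip_H: 5
  Tip_U vs Tip_H: 7
The smallest is 2, between Tip_S and Tip_H.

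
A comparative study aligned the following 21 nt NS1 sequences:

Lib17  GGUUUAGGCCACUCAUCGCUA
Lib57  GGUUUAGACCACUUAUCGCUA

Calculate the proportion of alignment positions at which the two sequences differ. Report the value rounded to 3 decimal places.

Mismatches occur at site 8 (G→A), site 14 (C→U).
There are 2 differences over 21 sites, so p = 2/21 = 0.095.

0.095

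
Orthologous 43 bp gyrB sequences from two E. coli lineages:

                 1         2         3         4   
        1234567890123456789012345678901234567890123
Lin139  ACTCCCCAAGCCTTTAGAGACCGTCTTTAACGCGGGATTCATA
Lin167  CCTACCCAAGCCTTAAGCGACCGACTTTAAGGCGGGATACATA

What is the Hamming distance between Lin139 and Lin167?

Differing sites — 1:A/C; 4:C/A; 15:T/A; 18:A/C; 24:T/A; 31:C/G; 39:T/A.
That gives 7 mismatches out of 43 aligned sites, so the Hamming distance is 7.

7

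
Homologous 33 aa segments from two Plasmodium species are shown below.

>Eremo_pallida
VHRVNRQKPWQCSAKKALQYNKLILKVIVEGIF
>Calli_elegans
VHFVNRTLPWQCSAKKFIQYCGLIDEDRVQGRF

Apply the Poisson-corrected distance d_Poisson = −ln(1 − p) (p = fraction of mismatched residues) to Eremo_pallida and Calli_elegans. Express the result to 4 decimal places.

Differing sites — 3:R/F; 7:Q/T; 8:K/L; 17:A/F; 18:L/I; 21:N/C; 22:K/G; 25:L/D; 26:K/E; 27:V/D; 28:I/R; 30:E/Q; 32:I/R.
p = 13/33 = 0.393939.
d = −ln(1 − 0.393939) = −ln(0.606061) = 0.5008.

0.5008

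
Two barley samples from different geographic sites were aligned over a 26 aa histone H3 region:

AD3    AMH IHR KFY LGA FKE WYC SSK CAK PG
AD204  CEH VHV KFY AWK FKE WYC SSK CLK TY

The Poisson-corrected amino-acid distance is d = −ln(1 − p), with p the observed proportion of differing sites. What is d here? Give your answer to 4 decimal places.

Differing sites — 1:A/C; 2:M/E; 4:I/V; 6:R/V; 10:L/A; 11:G/W; 12:A/K; 23:A/L; 25:P/T; 26:G/Y.
p = 10/26 = 0.384615.
d = −ln(1 − 0.384615) = −ln(0.615385) = 0.4855.

0.4855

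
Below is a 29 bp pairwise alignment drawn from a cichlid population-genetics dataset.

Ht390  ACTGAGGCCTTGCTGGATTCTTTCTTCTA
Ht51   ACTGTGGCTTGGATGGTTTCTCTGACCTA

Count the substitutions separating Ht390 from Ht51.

9

The sequences differ at positions 5 (A/T), 9 (C/T), 11 (T/G), 13 (C/A), 17 (A/T), 22 (T/C), 24 (C/G), 25 (T/A), 26 (T/C).
That gives 9 mismatches out of 29 aligned sites, so the Hamming distance is 9.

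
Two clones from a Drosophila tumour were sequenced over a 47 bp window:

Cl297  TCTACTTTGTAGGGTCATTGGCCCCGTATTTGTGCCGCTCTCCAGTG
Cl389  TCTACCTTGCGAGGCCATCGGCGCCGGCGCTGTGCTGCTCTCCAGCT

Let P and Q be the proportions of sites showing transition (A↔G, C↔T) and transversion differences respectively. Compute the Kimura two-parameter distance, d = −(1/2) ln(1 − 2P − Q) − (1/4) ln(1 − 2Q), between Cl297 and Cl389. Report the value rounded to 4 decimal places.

0.3959

The sequences differ at positions 6 (T/C, transition), 10 (T/C, transition), 11 (A/G, transition), 12 (G/A, transition), 15 (T/C, transition), 19 (T/C, transition), 23 (C/G, transversion), 27 (T/G, transversion), 28 (A/C, transversion), 29 (T/G, transversion), 30 (T/C, transition), 36 (C/T, transition), 46 (T/C, transition), 47 (G/T, transversion).
Of the 14 differences, 9 transitions and 5 transversions over 47 sites: P = 9/47 = 0.191489, Q = 5/47 = 0.106383.
d = −0.5·ln(0.510639) − 0.25·ln(0.787234) = −0.5·(-0.672092) − 0.25·(-0.239230) = 0.3959.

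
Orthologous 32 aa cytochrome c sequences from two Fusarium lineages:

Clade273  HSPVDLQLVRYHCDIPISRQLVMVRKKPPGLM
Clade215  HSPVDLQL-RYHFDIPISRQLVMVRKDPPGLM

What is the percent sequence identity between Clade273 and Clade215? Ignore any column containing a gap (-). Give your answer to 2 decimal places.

93.55%

Excluding the 1 gap column leaves 31 comparable sites.
Differing sites — 13:C/F; 27:K/D.
29 of the 31 comparable sites match, so the percent identity is 29/31 × 100 = 93.55%.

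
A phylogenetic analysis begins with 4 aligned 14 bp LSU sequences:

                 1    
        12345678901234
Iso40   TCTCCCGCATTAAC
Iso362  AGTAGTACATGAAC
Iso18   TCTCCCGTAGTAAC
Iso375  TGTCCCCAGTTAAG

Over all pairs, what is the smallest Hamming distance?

2

Pairwise Hamming distances:
  Iso40 vs Iso362: 7
  Iso40 vs Iso18: 2
  Iso40 vs Iso375: 5
  Iso362 vs Iso18: 9
  Iso362 vs Iso375: 9
  Iso18 vs Iso375: 6
The smallest is 2, between Iso40 and Iso18.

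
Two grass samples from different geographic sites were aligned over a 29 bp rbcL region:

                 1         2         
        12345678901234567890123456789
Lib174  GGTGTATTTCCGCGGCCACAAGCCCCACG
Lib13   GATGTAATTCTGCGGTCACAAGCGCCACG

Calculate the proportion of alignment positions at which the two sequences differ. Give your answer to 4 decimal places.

0.1724

Differing sites — 2:G/A; 7:T/A; 11:C/T; 16:C/T; 24:C/G.
There are 5 differences over 29 sites, so p = 5/29 = 0.1724.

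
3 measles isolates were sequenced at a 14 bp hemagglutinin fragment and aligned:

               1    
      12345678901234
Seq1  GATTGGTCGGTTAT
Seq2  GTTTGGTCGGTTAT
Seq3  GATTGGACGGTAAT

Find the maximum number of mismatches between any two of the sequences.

Pairwise Hamming distances:
  Seq1 vs Seq2: 1
  Seq1 vs Seq3: 2
  Seq2 vs Seq3: 3
The largest is 3, between Seq2 and Seq3.

3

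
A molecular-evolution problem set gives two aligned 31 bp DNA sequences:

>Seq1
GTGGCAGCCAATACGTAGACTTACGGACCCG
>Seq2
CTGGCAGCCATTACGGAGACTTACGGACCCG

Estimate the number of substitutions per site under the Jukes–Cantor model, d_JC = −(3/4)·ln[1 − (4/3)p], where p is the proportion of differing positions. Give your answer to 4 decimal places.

The sequences differ at positions 1 (G/C), 11 (A/T), 16 (T/G).
p = 3/31 = 0.096774.
d = −0.75 · ln(1 − (4/3)·0.096774) = −0.75 · ln(0.870968) = −0.75 · (-0.138150) = 0.1036.

0.1036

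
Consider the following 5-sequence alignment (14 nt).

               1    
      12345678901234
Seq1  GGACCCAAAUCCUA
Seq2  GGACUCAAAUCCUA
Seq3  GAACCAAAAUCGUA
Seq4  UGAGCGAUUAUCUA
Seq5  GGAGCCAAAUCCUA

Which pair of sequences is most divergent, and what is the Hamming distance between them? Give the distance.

9

Pairwise Hamming distances:
  Seq1 vs Seq2: 1
  Seq1 vs Seq3: 3
  Seq1 vs Seq4: 7
  Seq1 vs Seq5: 1
  Seq2 vs Seq3: 4
  Seq2 vs Seq4: 8
  Seq2 vs Seq5: 2
  Seq3 vs Seq4: 9
  Seq3 vs Seq5: 4
  Seq4 vs Seq5: 6
The largest is 9, between Seq3 and Seq4.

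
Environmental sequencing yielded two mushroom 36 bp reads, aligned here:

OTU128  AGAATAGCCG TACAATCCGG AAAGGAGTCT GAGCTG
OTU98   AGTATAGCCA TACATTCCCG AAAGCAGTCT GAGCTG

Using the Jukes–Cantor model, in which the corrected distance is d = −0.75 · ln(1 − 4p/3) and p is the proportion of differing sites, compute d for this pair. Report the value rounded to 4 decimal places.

Differing sites — 3:A/T; 10:G/A; 15:A/T; 19:G/C; 25:G/C.
p = 5/36 = 0.138889.
d = −0.75 · ln(1 − (4/3)·0.138889) = −0.75 · ln(0.814815) = −0.75 · (-0.204794) = 0.1536.

0.1536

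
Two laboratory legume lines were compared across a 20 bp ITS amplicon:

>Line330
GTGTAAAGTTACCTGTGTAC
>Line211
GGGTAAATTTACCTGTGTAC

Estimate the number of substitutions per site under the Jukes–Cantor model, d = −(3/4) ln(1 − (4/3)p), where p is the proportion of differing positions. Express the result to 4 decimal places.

Differing sites — 2:T/G; 8:G/T.
p = 2/20 = 0.100000.
d = −0.75 · ln(1 − (4/3)·0.100000) = −0.75 · ln(0.866667) = −0.75 · (-0.143100) = 0.1073.

0.1073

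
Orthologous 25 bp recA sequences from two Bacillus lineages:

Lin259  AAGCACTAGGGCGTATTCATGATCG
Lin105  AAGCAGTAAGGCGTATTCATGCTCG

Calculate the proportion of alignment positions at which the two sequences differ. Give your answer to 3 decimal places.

Mismatches occur at site 6 (C↔G), site 9 (G↔A), site 22 (A↔C).
There are 3 differences over 25 sites, so p = 3/25 = 0.120.

0.120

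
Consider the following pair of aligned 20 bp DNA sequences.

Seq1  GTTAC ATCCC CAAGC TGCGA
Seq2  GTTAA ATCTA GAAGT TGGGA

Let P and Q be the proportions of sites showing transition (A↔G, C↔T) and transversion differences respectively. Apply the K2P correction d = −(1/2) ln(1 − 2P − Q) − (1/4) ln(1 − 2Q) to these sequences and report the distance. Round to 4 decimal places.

0.3831

Differing sites — 5:C/A (Tv); 9:C/T (Ti); 10:C/A (Tv); 11:C/G (Tv); 15:C/T (Ti); 18:C/G (Tv).
Of the 6 differences, 2 transitions and 4 transversions over 20 sites: P = 2/20 = 0.100000, Q = 4/20 = 0.200000.
d = −0.5·ln(0.600000) − 0.25·ln(0.600000) = −0.5·(-0.510826) − 0.25·(-0.510826) = 0.3831.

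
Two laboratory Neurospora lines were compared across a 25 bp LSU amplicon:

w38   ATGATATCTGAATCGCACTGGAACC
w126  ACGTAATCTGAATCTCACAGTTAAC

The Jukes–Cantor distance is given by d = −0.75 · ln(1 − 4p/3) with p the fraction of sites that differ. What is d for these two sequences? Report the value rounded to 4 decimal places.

Differing sites — 2:T/C; 4:A/T; 5:T/A; 15:G/T; 19:T/A; 21:G/T; 22:A/T; 24:C/A.
p = 8/25 = 0.320000.
d = −0.75 · ln(1 − (4/3)·0.320000) = −0.75 · ln(0.573333) = −0.75 · (-0.556289) = 0.4172.

0.4172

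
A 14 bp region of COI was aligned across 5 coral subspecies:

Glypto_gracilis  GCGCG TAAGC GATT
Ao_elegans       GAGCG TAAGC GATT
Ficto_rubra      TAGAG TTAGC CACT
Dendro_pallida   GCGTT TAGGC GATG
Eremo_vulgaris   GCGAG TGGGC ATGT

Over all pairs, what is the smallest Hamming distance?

1

Pairwise Hamming distances:
  Glypto_gracilis vs Ao_elegans: 1
  Glypto_gracilis vs Ficto_rubra: 6
  Glypto_gracilis vs Dendro_pallida: 4
  Glypto_gracilis vs Eremo_vulgaris: 6
  Ao_elegans vs Ficto_rubra: 5
  Ao_elegans vs Dendro_pallida: 5
  Ao_elegans vs Eremo_vulgaris: 7
  Ficto_rubra vs Dendro_pallida: 9
  Ficto_rubra vs Eremo_vulgaris: 7
  Dendro_pallida vs Eremo_vulgaris: 7
The smallest is 1, between Glypto_gracilis and Ao_elegans.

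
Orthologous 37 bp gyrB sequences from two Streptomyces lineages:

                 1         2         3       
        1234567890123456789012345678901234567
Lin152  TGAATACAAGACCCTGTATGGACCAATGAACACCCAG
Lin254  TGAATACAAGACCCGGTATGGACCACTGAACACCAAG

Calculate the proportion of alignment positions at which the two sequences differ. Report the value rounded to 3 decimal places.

Differing sites — 15:T/G; 26:A/C; 35:C/A.
There are 3 differences over 37 sites, so p = 3/37 = 0.081.

0.081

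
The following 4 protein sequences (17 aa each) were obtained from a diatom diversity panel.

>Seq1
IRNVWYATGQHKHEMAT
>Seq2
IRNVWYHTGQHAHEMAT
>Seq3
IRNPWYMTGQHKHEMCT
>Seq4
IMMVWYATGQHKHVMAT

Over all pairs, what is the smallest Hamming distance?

2

Pairwise Hamming distances:
  Seq1 vs Seq2: 2
  Seq1 vs Seq3: 3
  Seq1 vs Seq4: 3
  Seq2 vs Seq3: 4
  Seq2 vs Seq4: 5
  Seq3 vs Seq4: 6
The smallest is 2, between Seq1 and Seq2.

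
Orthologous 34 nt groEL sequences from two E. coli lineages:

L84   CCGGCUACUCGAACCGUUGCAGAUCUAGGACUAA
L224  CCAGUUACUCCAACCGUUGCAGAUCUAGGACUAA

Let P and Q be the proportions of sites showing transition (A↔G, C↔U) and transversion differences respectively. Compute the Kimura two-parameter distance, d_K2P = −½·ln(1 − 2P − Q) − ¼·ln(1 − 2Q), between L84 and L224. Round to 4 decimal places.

0.0947

The sequences differ at positions 3 (G/A, transition), 5 (C/U, transition), 11 (G/C, transversion).
Of the 3 differences, 2 transitions and 1 transversion over 34 sites: P = 2/34 = 0.058824, Q = 1/34 = 0.029412.
d = −0.5·ln(0.852940) − 0.25·ln(0.941176) = −0.5·(-0.159066) − 0.25·(-0.060625) = 0.0947.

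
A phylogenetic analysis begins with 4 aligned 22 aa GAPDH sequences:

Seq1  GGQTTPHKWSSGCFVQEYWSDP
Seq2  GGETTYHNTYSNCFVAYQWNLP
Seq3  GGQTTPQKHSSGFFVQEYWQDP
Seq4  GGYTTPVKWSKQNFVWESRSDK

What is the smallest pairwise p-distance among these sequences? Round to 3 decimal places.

Pairwise Hamming distances:
  Seq1 vs Seq2: 11
  Seq1 vs Seq3: 4
  Seq1 vs Seq4: 9
  Seq2 vs Seq3: 13
  Seq2 vs Seq4: 16
  Seq3 vs Seq4: 11
The smallest is 4 mismatches, between Seq1 and Seq3; p = 4/22 = 0.182.

0.182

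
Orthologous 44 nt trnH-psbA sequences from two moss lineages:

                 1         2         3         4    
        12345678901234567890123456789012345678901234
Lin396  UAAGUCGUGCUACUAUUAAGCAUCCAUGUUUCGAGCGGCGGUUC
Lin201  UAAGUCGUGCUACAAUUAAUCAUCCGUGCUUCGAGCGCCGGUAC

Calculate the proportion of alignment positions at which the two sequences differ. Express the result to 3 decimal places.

0.136

Mismatches occur at site 14 (U/A), site 20 (G/U), site 26 (A/G), site 29 (U/C), site 38 (G/C), site 43 (U/A).
There are 6 differences over 44 sites, so p = 6/44 = 0.136.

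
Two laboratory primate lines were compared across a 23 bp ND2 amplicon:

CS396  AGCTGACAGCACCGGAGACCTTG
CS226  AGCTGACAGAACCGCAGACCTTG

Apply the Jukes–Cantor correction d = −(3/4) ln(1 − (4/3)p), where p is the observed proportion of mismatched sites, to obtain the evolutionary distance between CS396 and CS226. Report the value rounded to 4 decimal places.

0.0924

The sequences differ at positions 10 (C/A), 15 (G/C).
p = 2/23 = 0.086957.
d = −0.75 · ln(1 − (4/3)·0.086957) = −0.75 · ln(0.884057) = −0.75 · (-0.123234) = 0.0924.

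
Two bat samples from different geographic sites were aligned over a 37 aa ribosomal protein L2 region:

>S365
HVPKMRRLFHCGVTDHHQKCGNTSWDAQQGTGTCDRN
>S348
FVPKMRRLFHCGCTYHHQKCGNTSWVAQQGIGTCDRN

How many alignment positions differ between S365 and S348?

5

Mismatches occur at site 1 (H→F), site 13 (V→C), site 15 (D→Y), site 26 (D→V), site 31 (T→I).
That gives 5 mismatches out of 37 aligned sites, so the Hamming distance is 5.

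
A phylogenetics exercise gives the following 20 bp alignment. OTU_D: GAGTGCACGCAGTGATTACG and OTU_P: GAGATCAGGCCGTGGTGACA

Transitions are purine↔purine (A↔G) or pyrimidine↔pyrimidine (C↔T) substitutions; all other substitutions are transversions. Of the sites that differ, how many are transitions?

2

Mismatches occur at site 4 (T/A, transversion), site 5 (G/T, transversion), site 8 (C/G, transversion), site 11 (A/C, transversion), site 15 (A/G, transition), site 17 (T/G, transversion), site 20 (G/A, transition).
Of the 7 differences, 2 transitions and 5 transversions, so the answer is 2.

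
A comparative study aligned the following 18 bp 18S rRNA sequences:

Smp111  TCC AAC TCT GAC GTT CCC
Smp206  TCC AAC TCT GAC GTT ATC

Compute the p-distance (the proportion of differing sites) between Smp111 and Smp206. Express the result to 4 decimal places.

The sequences differ at positions 16 (C/A), 17 (C/T).
There are 2 differences over 18 sites, so p = 2/18 = 0.1111.

0.1111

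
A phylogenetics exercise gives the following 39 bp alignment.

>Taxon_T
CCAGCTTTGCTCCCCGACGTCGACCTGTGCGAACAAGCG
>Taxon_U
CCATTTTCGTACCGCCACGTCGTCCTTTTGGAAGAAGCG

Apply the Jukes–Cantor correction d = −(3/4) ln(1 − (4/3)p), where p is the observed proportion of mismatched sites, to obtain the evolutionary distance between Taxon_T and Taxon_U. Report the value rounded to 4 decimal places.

0.3961

The sequences differ at positions 4 (G/T), 5 (C/T), 8 (T/C), 10 (C/T), 11 (T/A), 14 (C/G), 16 (G/C), 23 (A/T), 27 (G/T), 29 (G/T), 30 (C/G), 34 (C/G).
p = 12/39 = 0.307692.
d = −0.75 · ln(1 − (4/3)·0.307692) = −0.75 · ln(0.589744) = −0.75 · (-0.528067) = 0.3961.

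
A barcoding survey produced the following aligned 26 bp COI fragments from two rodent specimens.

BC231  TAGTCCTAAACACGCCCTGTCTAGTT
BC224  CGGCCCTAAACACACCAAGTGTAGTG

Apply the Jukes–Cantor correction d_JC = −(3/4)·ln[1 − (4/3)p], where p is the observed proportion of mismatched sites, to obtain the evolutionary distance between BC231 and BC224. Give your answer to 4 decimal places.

0.3961

Differing sites — 1:T/C; 2:A/G; 4:T/C; 14:G/A; 17:C/A; 18:T/A; 21:C/G; 26:T/G.
p = 8/26 = 0.307692.
d = −0.75 · ln(1 − (4/3)·0.307692) = −0.75 · ln(0.589744) = −0.75 · (-0.528067) = 0.3961.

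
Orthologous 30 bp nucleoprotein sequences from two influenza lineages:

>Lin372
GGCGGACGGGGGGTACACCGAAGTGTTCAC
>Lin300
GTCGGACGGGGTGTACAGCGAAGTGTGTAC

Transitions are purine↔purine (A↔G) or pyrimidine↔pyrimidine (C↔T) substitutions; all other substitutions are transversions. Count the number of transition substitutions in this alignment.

The sequences differ at positions 2 (G/T, transversion), 12 (G/T, transversion), 18 (C/G, transversion), 27 (T/G, transversion), 28 (C/T, transition).
Of the 5 differences, 1 transition and 4 transversions, so the answer is 1.

1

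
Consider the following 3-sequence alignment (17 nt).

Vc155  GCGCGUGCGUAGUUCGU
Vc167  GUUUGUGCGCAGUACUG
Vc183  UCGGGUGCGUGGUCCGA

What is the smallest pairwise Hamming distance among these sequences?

5

Pairwise Hamming distances:
  Vc155 vs Vc167: 7
  Vc155 vs Vc183: 5
  Vc167 vs Vc183: 9
The smallest is 5, between Vc155 and Vc183.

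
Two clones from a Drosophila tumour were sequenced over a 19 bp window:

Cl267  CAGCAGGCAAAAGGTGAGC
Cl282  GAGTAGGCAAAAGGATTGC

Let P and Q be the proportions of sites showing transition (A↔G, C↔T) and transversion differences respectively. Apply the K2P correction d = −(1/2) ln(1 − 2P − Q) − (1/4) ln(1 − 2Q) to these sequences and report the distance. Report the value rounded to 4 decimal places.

0.3264

Differing sites — 1:C/G (Tv); 4:C/T (Ti); 15:T/A (Tv); 16:G/T (Tv); 17:A/T (Tv).
Of the 5 differences, 1 transition and 4 transversions over 19 sites: P = 1/19 = 0.052632, Q = 4/19 = 0.210526.
d = −0.5·ln(0.684210) − 0.25·ln(0.578948) = −0.5·(-0.379490) − 0.25·(-0.546543) = 0.3264.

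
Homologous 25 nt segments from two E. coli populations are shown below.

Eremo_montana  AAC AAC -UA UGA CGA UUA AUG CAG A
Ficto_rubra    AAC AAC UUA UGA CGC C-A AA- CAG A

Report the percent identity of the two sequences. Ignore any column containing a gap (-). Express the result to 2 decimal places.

86.36%

Excluding the 3 gap columns leaves 22 comparable sites.
Mismatches occur at site 15 (A↔C), site 16 (U↔C), site 20 (U↔A).
19 of the 22 comparable sites match, so the percent identity is 19/22 × 100 = 86.36%.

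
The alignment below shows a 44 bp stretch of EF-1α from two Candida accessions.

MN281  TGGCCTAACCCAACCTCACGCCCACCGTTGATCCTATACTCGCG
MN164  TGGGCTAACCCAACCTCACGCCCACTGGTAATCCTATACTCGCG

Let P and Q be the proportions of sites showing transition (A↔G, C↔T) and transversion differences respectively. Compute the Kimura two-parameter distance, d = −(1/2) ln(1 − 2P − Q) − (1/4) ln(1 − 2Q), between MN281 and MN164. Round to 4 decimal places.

0.0971

Differing sites — 4:C/G (Tv); 26:C/T (Ti); 28:T/G (Tv); 30:G/A (Ti).
Of the 4 differences, 2 transitions and 2 transversions over 44 sites: P = 2/44 = 0.045455, Q = 2/44 = 0.045455.
d = −0.5·ln(0.863635) − 0.25·ln(0.909090) = −0.5·(-0.146605) − 0.25·(-0.095311) = 0.0971.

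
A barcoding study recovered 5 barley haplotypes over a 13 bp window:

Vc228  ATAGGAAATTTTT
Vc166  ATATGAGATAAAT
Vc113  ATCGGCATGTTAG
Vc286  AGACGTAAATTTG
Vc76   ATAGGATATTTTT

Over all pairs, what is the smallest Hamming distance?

1

Pairwise Hamming distances:
  Vc228 vs Vc166: 5
  Vc228 vs Vc113: 6
  Vc228 vs Vc286: 5
  Vc228 vs Vc76: 1
  Vc166 vs Vc113: 9
  Vc166 vs Vc286: 9
  Vc166 vs Vc76: 5
  Vc113 vs Vc286: 7
  Vc113 vs Vc76: 7
  Vc286 vs Vc76: 6
The smallest is 1, between Vc228 and Vc76.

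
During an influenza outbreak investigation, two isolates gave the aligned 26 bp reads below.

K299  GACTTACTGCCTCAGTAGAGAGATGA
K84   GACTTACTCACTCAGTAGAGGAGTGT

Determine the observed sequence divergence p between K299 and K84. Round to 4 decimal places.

0.2308

Differing sites — 9:G/C; 10:C/A; 21:A/G; 22:G/A; 23:A/G; 26:A/T.
There are 6 differences over 26 sites, so p = 6/26 = 0.2308.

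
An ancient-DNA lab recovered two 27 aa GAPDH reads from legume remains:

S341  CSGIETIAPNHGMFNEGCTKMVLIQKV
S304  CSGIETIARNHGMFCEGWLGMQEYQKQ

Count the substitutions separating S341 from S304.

9

Mismatches occur at site 9 (P→R), site 15 (N→C), site 18 (C→W), site 19 (T→L), site 20 (K→G), site 22 (V→Q), site 23 (L→E), site 24 (I→Y), site 27 (V→Q).
That gives 9 mismatches out of 27 aligned sites, so the Hamming distance is 9.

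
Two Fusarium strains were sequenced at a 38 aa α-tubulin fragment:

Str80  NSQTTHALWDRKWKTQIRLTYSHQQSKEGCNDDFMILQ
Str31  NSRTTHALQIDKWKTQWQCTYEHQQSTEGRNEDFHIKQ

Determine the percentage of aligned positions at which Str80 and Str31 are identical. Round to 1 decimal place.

65.8%

Differing sites — 3:Q/R; 9:W/Q; 10:D/I; 11:R/D; 17:I/W; 18:R/Q; 19:L/C; 22:S/E; 27:K/T; 30:C/R; 32:D/E; 35:M/H; 37:L/K.
25 of the 38 sites match, so the percent identity is 25/38 × 100 = 65.8%.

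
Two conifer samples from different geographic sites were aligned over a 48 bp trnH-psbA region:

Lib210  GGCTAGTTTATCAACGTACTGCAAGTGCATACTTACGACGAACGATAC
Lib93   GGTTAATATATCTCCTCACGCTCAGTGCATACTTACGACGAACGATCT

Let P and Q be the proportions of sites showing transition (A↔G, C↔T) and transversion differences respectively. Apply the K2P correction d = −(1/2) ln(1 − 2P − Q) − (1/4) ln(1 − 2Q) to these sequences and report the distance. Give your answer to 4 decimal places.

0.3364

Differing sites — 3:C/T (Ti); 6:G/A (Ti); 8:T/A (Tv); 13:A/T (Tv); 14:A/C (Tv); 16:G/T (Tv); 17:T/C (Ti); 20:T/G (Tv); 21:G/C (Tv); 22:C/T (Ti); 23:A/C (Tv); 47:A/C (Tv); 48:C/T (Ti).
Of the 13 differences, 5 transitions and 8 transversions over 48 sites: P = 5/48 = 0.104167, Q = 8/48 = 0.166667.
d = −0.5·ln(0.624999) − 0.25·ln(0.666666) = −0.5·(-0.470005) − 0.25·(-0.405466) = 0.3364.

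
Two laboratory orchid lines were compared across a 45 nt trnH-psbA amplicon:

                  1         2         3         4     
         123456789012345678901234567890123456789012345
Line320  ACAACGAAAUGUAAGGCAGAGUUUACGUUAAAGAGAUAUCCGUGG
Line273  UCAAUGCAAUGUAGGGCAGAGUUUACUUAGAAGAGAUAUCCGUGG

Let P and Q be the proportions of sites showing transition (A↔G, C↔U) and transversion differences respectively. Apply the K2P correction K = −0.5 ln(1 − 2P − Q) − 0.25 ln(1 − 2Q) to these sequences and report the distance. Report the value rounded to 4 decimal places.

The sequences differ at positions 1 (A/U, transversion), 5 (C/U, transition), 7 (A/C, transversion), 14 (A/G, transition), 27 (G/U, transversion), 29 (U/A, transversion), 30 (A/G, transition).
Of the 7 differences, 3 transitions and 4 transversions over 45 sites: P = 3/45 = 0.066667, Q = 4/45 = 0.088889.
d = −0.5·ln(0.777777) − 0.25·ln(0.822222) = −0.5·(-0.251315) − 0.25·(-0.195745) = 0.1746.

0.1746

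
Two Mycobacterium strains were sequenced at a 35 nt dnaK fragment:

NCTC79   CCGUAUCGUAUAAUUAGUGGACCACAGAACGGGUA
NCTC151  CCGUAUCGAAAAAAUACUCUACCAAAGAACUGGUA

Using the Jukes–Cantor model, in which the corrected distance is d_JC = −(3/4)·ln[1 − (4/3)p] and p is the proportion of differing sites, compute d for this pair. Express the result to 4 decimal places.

Mismatches occur at site 9 (U/A), site 11 (U/A), site 14 (U/A), site 17 (G/C), site 19 (G/C), site 20 (G/U), site 25 (C/A), site 31 (G/U).
p = 8/35 = 0.228571.
d = −0.75 · ln(1 − (4/3)·0.228571) = −0.75 · ln(0.695239) = −0.75 · (-0.363500) = 0.2726.

0.2726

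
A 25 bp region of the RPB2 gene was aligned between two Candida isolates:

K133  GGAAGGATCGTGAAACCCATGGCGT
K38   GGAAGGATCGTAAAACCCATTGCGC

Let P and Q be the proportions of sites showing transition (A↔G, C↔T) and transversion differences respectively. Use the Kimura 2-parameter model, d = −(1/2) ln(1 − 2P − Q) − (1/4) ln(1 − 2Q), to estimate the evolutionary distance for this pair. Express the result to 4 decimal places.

Mismatches occur at site 12 (G→A, transition), site 21 (G→T, transversion), site 25 (T→C, transition).
Of the 3 differences, 2 transitions and 1 transversion over 25 sites: P = 2/25 = 0.080000, Q = 1/25 = 0.040000.
d = −0.5·ln(0.800000) − 0.25·ln(0.920000) = −0.5·(-0.223144) − 0.25·(-0.083382) = 0.1324.

0.1324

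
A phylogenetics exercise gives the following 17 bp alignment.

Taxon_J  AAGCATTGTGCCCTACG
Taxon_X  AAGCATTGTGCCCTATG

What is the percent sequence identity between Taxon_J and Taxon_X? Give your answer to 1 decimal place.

A single mismatch occurs at site 16 (C↔T).
16 of the 17 sites match, so the percent identity is 16/17 × 100 = 94.1%.

94.1%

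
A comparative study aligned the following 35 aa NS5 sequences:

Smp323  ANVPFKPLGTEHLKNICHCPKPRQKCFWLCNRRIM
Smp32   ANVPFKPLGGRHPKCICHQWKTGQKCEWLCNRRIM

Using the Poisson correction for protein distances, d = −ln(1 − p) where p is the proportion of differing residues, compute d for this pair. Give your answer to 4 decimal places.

The sequences differ at positions 10 (T/G), 11 (E/R), 13 (L/P), 15 (N/C), 19 (C/Q), 20 (P/W), 22 (P/T), 23 (R/G), 27 (F/E).
p = 9/35 = 0.257143.
d = −ln(1 − 0.257143) = −ln(0.742857) = 0.2973.

0.2973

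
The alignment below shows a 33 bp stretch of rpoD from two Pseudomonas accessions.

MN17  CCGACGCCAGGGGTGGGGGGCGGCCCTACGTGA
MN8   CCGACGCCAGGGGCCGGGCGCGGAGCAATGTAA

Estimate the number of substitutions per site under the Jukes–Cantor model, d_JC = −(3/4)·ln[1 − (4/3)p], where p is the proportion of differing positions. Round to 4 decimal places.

0.2928

Differing sites — 14:T/C; 15:G/C; 19:G/C; 24:C/A; 25:C/G; 27:T/A; 29:C/T; 32:G/A.
p = 8/33 = 0.242424.
d = −0.75 · ln(1 − (4/3)·0.242424) = −0.75 · ln(0.676768) = −0.75 · (-0.390427) = 0.2928.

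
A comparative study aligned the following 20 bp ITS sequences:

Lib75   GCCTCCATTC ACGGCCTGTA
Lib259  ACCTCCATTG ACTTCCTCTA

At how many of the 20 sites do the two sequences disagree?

Mismatches occur at site 1 (G/A), site 10 (C/G), site 13 (G/T), site 14 (G/T), site 18 (G/C).
That gives 5 mismatches out of 20 aligned sites, so the Hamming distance is 5.

5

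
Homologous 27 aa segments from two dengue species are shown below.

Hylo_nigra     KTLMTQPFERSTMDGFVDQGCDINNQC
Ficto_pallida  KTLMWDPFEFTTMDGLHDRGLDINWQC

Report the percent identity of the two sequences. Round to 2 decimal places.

66.67%

Mismatches occur at site 5 (T/W), site 6 (Q/D), site 10 (R/F), site 11 (S/T), site 16 (F/L), site 17 (V/H), site 19 (Q/R), site 21 (C/L), site 25 (N/W).
18 of the 27 sites match, so the percent identity is 18/27 × 100 = 66.67%.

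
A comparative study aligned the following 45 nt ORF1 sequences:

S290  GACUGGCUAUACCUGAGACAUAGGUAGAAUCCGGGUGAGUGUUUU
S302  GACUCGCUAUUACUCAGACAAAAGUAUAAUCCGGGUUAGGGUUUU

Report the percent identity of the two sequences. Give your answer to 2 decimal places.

80.00%

Differing sites — 5:G/C; 11:A/U; 12:C/A; 15:G/C; 21:U/A; 23:G/A; 27:G/U; 37:G/U; 40:U/G.
36 of the 45 sites match, so the percent identity is 36/45 × 100 = 80.00%.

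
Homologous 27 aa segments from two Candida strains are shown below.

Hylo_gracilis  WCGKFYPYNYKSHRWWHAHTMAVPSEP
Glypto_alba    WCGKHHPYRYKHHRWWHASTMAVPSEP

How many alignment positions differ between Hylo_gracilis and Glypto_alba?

5

Mismatches occur at site 5 (F→H), site 6 (Y→H), site 9 (N→R), site 12 (S→H), site 19 (H→S).
That gives 5 mismatches out of 27 aligned sites, so the Hamming distance is 5.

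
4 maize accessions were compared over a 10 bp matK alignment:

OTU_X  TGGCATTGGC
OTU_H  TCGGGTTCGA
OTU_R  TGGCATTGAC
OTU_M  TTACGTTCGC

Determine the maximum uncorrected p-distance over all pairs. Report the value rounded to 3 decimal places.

0.600

Pairwise Hamming distances:
  OTU_X vs OTU_H: 5
  OTU_X vs OTU_R: 1
  OTU_X vs OTU_M: 4
  OTU_H vs OTU_R: 6
  OTU_H vs OTU_M: 4
  OTU_R vs OTU_M: 5
The largest is 6 mismatches, between OTU_H and OTU_R; p = 6/10 = 0.600.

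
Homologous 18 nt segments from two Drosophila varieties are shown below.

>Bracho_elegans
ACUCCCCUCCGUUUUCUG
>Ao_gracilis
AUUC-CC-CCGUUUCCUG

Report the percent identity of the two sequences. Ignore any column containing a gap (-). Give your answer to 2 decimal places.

Excluding the 2 gap columns leaves 16 comparable sites.
The sequences differ at positions 2 (C/U), 15 (U/C).
14 of the 16 comparable sites match, so the percent identity is 14/16 × 100 = 87.50%.

87.50%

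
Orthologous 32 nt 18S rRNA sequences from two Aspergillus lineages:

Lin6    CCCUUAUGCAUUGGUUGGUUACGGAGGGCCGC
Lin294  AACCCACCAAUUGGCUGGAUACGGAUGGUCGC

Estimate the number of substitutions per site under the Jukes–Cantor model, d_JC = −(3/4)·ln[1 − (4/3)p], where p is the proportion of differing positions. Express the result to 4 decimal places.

0.4598

Mismatches occur at site 1 (C→A), site 2 (C→A), site 4 (U→C), site 5 (U→C), site 7 (U→C), site 8 (G→C), site 9 (C→A), site 15 (U→C), site 19 (U→A), site 26 (G→U), site 29 (C→U).
p = 11/32 = 0.343750.
d = −0.75 · ln(1 − (4/3)·0.343750) = −0.75 · ln(0.541667) = −0.75 · (-0.613104) = 0.4598.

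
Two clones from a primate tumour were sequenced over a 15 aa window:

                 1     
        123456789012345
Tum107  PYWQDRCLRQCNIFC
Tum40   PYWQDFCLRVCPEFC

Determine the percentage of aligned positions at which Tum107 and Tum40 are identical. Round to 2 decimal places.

73.33%

The sequences differ at positions 6 (R/F), 10 (Q/V), 12 (N/P), 13 (I/E).
11 of the 15 sites match, so the percent identity is 11/15 × 100 = 73.33%.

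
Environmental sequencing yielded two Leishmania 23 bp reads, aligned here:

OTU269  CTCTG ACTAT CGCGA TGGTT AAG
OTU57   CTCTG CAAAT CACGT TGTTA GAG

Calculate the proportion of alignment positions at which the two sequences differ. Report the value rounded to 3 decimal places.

0.348

Differing sites — 6:A/C; 7:C/A; 8:T/A; 12:G/A; 15:A/T; 18:G/T; 20:T/A; 21:A/G.
There are 8 differences over 23 sites, so p = 8/23 = 0.348.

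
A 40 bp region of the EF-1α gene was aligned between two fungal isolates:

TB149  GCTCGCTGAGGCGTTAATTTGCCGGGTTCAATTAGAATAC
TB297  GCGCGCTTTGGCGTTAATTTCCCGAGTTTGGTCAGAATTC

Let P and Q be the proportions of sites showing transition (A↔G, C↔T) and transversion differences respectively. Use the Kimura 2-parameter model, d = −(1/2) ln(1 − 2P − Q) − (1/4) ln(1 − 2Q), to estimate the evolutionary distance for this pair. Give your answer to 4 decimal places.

0.3069

Mismatches occur at site 3 (T↔G, transversion), site 8 (G↔T, transversion), site 9 (A↔T, transversion), site 21 (G↔C, transversion), site 25 (G↔A, transition), site 29 (C↔T, transition), site 30 (A↔G, transition), site 31 (A↔G, transition), site 33 (T↔C, transition), site 39 (A↔T, transversion).
Of the 10 differences, 5 transitions and 5 transversions over 40 sites: P = 5/40 = 0.125000, Q = 5/40 = 0.125000.
d = −0.5·ln(0.625000) − 0.25·ln(0.750000) = −0.5·(-0.470004) − 0.25·(-0.287682) = 0.3069.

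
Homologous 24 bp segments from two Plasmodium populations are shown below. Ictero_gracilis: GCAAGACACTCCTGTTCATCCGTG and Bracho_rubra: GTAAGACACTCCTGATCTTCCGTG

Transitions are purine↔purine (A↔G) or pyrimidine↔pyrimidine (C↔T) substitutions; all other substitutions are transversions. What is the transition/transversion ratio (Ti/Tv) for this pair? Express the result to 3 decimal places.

Mismatches occur at site 2 (C/T, transition), site 15 (T/A, transversion), site 18 (A/T, transversion).
Of the 3 differences, 1 transition and 2 transversions, so Ti/Tv = 1/2 = 0.500.

0.500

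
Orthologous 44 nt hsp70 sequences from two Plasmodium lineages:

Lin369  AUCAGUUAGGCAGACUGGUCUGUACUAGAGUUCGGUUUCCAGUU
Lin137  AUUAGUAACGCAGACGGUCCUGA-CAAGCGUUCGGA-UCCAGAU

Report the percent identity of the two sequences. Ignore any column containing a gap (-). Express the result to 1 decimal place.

Excluding the 2 gap columns leaves 42 comparable sites.
Differing sites — 3:C/U; 7:U/A; 9:G/C; 16:U/G; 18:G/U; 19:U/C; 23:U/A; 26:U/A; 29:A/C; 36:U/A; 43:U/A.
31 of the 42 comparable sites match, so the percent identity is 31/42 × 100 = 73.8%.

73.8%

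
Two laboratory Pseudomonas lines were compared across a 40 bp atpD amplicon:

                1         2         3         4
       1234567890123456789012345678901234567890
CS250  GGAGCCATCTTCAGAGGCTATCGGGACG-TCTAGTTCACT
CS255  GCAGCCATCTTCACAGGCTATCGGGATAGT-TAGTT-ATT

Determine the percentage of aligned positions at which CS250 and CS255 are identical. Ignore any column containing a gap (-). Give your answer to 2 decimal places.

86.49%

Excluding the 3 gap columns leaves 37 comparable sites.
Mismatches occur at site 2 (G/C), site 14 (G/C), site 27 (C/T), site 28 (G/A), site 39 (C/T).
32 of the 37 comparable sites match, so the percent identity is 32/37 × 100 = 86.49%.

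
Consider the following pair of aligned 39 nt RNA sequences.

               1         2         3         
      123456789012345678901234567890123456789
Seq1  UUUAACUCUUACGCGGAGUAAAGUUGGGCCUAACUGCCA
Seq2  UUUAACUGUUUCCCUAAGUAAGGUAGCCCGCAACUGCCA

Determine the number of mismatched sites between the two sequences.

Mismatches occur at site 8 (C↔G), site 11 (A↔U), site 13 (G↔C), site 15 (G↔U), site 16 (G↔A), site 22 (A↔G), site 25 (U↔A), site 27 (G↔C), site 28 (G↔C), site 30 (C↔G), site 31 (U↔C).
That gives 11 mismatches out of 39 aligned sites, so the Hamming distance is 11.

11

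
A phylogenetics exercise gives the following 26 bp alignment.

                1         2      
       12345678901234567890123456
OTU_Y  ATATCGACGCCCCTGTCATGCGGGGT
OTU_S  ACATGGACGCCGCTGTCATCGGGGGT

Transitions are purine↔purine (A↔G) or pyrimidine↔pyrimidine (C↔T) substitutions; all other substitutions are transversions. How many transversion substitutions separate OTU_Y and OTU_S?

4

The sequences differ at positions 2 (T/C, transition), 5 (C/G, transversion), 12 (C/G, transversion), 20 (G/C, transversion), 21 (C/G, transversion).
Of the 5 differences, 1 transition and 4 transversions, so the answer is 4.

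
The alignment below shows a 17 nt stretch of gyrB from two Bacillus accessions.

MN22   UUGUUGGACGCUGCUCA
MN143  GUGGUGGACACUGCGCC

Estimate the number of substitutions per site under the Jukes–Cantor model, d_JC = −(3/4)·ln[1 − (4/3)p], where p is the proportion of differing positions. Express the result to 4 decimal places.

0.3734

Differing sites — 1:U/G; 4:U/G; 10:G/A; 15:U/G; 17:A/C.
p = 5/17 = 0.294118.
d = −0.75 · ln(1 − (4/3)·0.294118) = −0.75 · ln(0.607843) = −0.75 · (-0.497839) = 0.3734.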